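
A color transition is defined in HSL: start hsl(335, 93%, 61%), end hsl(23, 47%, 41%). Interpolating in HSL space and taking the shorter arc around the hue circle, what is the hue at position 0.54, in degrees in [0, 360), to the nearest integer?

1

Hue: 23 − 335 = -312°, but |-312| > 180 so the shorter arc goes the other way: Δh = -312 + 360 = 48°.
H = 335 + 0.54 × (48) = 360.92 → 361 → 361 mod 360 = 1°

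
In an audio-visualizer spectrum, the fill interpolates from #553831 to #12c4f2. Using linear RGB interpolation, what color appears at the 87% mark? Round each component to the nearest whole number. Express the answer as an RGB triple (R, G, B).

#553831 → (85, 56, 49); #12c4f2 → (18, 196, 242).
87% corresponds to t = 0.87.
R = 85 + 0.87 × (18 − 85) = 85 + 0.87 × -67 = 26.71 → 27
G = 56 + 0.87 × (196 − 56) = 56 + 0.87 × 140 = 177.8 → 178
B = 49 + 0.87 × (242 − 49) = 49 + 0.87 × 193 = 216.91 → 217
So the blended color is (27, 178, 217), about #1bb2d9.

(27, 178, 217)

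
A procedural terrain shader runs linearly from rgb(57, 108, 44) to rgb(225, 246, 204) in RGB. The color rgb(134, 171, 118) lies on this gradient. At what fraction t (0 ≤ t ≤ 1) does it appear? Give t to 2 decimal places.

0.46

Invert the lerp on the R channel (largest span, 168): t = (134 − 57) / (225 − 57) = 77/168 = 0.45833.
Check on G: (171 − 108)/(246 − 108) = 0.4565 ✓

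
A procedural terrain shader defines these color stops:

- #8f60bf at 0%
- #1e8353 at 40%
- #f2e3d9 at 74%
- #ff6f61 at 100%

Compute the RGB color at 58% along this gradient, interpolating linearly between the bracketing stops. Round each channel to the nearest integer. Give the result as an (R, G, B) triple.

58% lies between the 40% and 74% stops, so the local fraction is t = (58 − 40)/(74 − 40) = 18/34 ≈ 0.5294.
#1e8353 → (30, 131, 83); #f2e3d9 → (242, 227, 217).
R = 30 + 0.5294 × (242 − 30) = 142.233 → 142
G = 131 + 0.5294 × (227 − 131) = 181.822 → 182
B = 83 + 0.5294 × (217 − 83) = 153.94 → 154

(142, 182, 154)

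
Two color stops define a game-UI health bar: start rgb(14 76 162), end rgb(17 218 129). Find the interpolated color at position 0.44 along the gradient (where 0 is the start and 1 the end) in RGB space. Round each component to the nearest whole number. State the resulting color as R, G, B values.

R = 14 + 0.44 × (17 − 14) = 14 + 0.44 × 3 = 15.32 → 15
G = 76 + 0.44 × (218 − 76) = 76 + 0.44 × 142 = 138.48 → 138
B = 162 + 0.44 × (129 − 162) = 162 + 0.44 × -33 = 147.48 → 147

(15, 138, 147)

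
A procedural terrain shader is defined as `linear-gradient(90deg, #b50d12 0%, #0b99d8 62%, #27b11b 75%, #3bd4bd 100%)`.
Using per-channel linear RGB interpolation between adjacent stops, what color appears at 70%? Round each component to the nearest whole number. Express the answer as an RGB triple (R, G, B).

(28, 168, 100)

70% lies between the 62% and 75% stops, so the local fraction is t = (70 − 62)/(75 − 62) = 8/13 ≈ 0.6154.
#0b99d8 → (11, 153, 216); #27b11b → (39, 177, 27).
R = 11 + 0.6154 × (39 − 11) = 28.231 → 28
G = 153 + 0.6154 × (177 − 153) = 167.77 → 168
B = 216 + 0.6154 × (27 − 216) = 99.689 → 100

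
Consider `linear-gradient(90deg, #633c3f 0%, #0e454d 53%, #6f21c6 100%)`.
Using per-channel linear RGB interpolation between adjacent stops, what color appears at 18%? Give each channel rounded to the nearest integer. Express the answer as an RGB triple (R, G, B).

18% lies between the 0% and 53% stops, so the local fraction is t = (18 − 0)/(53 − 0) = 18/53 ≈ 0.3396.
#633c3f → (99, 60, 63); #0e454d → (14, 69, 77).
R = 99 + 0.3396 × (14 − 99) = 70.134 → 70
G = 60 + 0.3396 × (69 − 60) = 63.056 → 63
B = 63 + 0.3396 × (77 − 63) = 67.754 → 68

(70, 63, 68)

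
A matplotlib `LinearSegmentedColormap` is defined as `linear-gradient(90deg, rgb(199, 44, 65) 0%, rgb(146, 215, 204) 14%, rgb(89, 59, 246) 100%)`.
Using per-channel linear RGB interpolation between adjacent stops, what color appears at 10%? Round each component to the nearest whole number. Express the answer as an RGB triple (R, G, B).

10% lies between the 0% and 14% stops, so the local fraction is t = (10 − 0)/(14 − 0) = 10/14 ≈ 0.7143.
R = 199 + 0.7143 × (146 − 199) = 161.142 → 161
G = 44 + 0.7143 × (215 − 44) = 166.145 → 166
B = 65 + 0.7143 × (204 − 65) = 164.288 → 164

(161, 166, 164)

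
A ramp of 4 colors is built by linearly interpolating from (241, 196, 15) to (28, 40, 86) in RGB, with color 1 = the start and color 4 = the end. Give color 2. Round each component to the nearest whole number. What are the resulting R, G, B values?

(170, 144, 39)

With 4 swatches and endpoints inclusive, swatch 2 sits at t = (2 − 1)/(4 − 1) = 1/3 ≈ 0.3333.
R = 241 + 0.3333 × (28 − 241) = 170.007 → 170
G = 196 + 0.3333 × (40 − 196) = 144.005 → 144
B = 15 + 0.3333 × (86 − 15) = 38.664 → 39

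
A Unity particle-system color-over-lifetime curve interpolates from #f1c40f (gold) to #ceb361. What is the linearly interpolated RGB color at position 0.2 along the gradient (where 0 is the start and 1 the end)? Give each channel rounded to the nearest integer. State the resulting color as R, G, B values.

#f1c40f → (241, 196, 15); #ceb361 → (206, 179, 97).
R = 241 + 0.2 × (206 − 241) = 241 + 0.2 × -35 = 234 → 234
G = 196 + 0.2 × (179 − 196) = 196 + 0.2 × -17 = 192.6 → 193
B = 15 + 0.2 × (97 − 15) = 15 + 0.2 × 82 = 31.4 → 31
So the blended color is (234, 193, 31), about #eac11f.

(234, 193, 31)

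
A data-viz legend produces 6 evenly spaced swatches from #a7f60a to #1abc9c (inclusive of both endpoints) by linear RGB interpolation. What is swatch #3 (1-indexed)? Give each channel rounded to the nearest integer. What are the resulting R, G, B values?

(111, 223, 68)

With 6 swatches and endpoints inclusive, swatch 3 sits at t = (3 − 1)/(6 − 1) = 2/5 ≈ 0.4.
#a7f60a → (167, 246, 10); #1abc9c → (26, 188, 156).
R = 167 + 0.4 × (26 − 167) = 110.6 → 111
G = 246 + 0.4 × (188 − 246) = 222.8 → 223
B = 10 + 0.4 × (156 − 10) = 68.4 → 68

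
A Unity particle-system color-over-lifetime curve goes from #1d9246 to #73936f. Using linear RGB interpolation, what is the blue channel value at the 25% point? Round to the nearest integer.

80

B₁ = 70 (from #1d9246), B₂ = 111 (from #73936f).
B = 70 + 0.25 × (111 − 70) = 80.25 → 80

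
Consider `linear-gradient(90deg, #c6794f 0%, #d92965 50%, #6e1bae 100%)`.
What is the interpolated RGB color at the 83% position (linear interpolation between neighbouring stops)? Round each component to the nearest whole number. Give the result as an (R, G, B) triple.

(146, 32, 149)

83% lies between the 50% and 100% stops, so the local fraction is t = (83 − 50)/(100 − 50) = 33/50 ≈ 0.66.
#d92965 → (217, 41, 101); #6e1bae → (110, 27, 174).
R = 217 + 0.66 × (110 − 217) = 146.38 → 146
G = 41 + 0.66 × (27 − 41) = 31.76 → 32
B = 101 + 0.66 × (174 − 101) = 149.18 → 149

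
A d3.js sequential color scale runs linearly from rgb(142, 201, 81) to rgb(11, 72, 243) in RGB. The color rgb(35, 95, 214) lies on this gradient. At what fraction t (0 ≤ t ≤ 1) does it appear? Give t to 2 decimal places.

Invert the lerp on the B channel (largest span, 162): t = (214 − 81) / (243 − 81) = 133/162 = 0.82099.
Check on R: (35 − 142)/(11 − 142) = 0.8168 ✓

0.82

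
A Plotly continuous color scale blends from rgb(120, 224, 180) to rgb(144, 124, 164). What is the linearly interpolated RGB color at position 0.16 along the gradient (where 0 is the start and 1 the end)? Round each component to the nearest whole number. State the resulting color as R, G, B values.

(124, 208, 177)

R = 120 + 0.16 × (144 − 120) = 120 + 0.16 × 24 = 123.84 → 124
G = 224 + 0.16 × (124 − 224) = 224 + 0.16 × -100 = 208 → 208
B = 180 + 0.16 × (164 − 180) = 180 + 0.16 × -16 = 177.44 → 177
So the blended color is (124, 208, 177), about #7cd0b1.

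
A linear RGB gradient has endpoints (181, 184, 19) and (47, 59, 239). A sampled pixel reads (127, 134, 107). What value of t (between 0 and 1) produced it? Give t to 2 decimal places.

0.40

Invert the lerp on the B channel (largest span, 220): t = (107 − 19) / (239 − 19) = 88/220 = 0.4.
Check on R: (127 − 181)/(47 − 181) = 0.403 ✓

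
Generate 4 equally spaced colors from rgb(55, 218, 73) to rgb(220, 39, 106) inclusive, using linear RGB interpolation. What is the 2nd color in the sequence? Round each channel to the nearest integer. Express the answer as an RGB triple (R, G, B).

With 4 swatches and endpoints inclusive, swatch 2 sits at t = (2 − 1)/(4 − 1) = 1/3 ≈ 0.3333.
R = 55 + 0.3333 × (220 − 55) = 109.994 → 110
G = 218 + 0.3333 × (39 − 218) = 158.339 → 158
B = 73 + 0.3333 × (106 − 73) = 83.999 → 84

(110, 158, 84)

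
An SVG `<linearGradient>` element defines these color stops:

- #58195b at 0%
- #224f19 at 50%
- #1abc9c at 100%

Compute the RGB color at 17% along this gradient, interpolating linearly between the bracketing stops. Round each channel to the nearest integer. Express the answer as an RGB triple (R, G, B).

(70, 43, 69)

17% lies between the 0% and 50% stops, so the local fraction is t = (17 − 0)/(50 − 0) = 17/50 ≈ 0.34.
#58195b → (88, 25, 91); #224f19 → (34, 79, 25).
R = 88 + 0.34 × (34 − 88) = 69.64 → 70
G = 25 + 0.34 × (79 − 25) = 43.36 → 43
B = 91 + 0.34 × (25 − 91) = 68.56 → 69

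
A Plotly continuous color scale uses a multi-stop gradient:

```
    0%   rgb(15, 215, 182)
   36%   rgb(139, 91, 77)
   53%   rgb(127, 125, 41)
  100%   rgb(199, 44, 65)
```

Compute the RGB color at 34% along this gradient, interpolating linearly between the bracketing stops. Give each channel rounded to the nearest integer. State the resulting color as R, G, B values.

(132, 98, 83)

34% lies between the 0% and 36% stops, so the local fraction is t = (34 − 0)/(36 − 0) = 34/36 ≈ 0.9444.
R = 15 + 0.9444 × (139 − 15) = 132.106 → 132
G = 215 + 0.9444 × (91 − 215) = 97.894 → 98
B = 182 + 0.9444 × (77 − 182) = 82.838 → 83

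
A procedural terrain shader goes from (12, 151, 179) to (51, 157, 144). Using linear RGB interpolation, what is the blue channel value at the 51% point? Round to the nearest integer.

161

B = 179 + 0.51 × (144 − 179) = 161.15 → 161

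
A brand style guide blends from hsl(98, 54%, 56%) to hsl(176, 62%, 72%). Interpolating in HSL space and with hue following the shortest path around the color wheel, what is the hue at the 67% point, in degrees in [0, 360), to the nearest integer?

Hue arc: Δh = 176 − 98 = 78° (|Δh| ≤ 180, already the shorter path).
H = 98 + 0.67 × (78) = 150.26 → 150°

150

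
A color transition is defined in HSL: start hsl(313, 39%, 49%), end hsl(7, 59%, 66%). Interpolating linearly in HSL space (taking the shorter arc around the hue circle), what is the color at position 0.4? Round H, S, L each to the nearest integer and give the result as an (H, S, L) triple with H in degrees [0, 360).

(335, 47, 56)

Hue: 7 − 313 = -306°, but |-306| > 180 so the shorter arc goes the other way: Δh = -306 + 360 = 54°.
H = 313 + 0.4 × (54) = 334.6 → 335°
S = 39 + 0.4 × (59 − 39) = 47 → 47%
L = 49 + 0.4 × (66 − 49) = 55.8 → 56%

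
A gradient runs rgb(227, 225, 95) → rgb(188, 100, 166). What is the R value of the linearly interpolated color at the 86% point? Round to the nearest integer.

R = 227 + 0.86 × (188 − 227) = 193.46 → 193

193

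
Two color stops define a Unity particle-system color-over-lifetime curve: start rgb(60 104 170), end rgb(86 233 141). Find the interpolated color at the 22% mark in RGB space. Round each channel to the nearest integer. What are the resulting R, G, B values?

(66, 132, 164)

22% corresponds to t = 0.22.
R = 60 + 0.22 × (86 − 60) = 60 + 0.22 × 26 = 65.72 → 66
G = 104 + 0.22 × (233 − 104) = 104 + 0.22 × 129 = 132.38 → 132
B = 170 + 0.22 × (141 − 170) = 170 + 0.22 × -29 = 163.62 → 164
So the blended color is (66, 132, 164), about #4284a4.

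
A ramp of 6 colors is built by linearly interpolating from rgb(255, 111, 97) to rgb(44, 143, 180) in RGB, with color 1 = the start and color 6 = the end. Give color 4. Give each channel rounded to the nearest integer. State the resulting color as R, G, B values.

(128, 130, 147)

With 6 swatches and endpoints inclusive, swatch 4 sits at t = (4 − 1)/(6 − 1) = 3/5 ≈ 0.6.
R = 255 + 0.6 × (44 − 255) = 128.4 → 128
G = 111 + 0.6 × (143 − 111) = 130.2 → 130
B = 97 + 0.6 × (180 − 97) = 146.8 → 147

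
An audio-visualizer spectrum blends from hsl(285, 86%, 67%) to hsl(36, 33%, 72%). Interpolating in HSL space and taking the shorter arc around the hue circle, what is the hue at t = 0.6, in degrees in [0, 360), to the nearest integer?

Hue: 36 − 285 = -249°, but |-249| > 180 so the shorter arc goes the other way: Δh = -249 + 360 = 111°.
H = 285 + 0.6 × (111) = 351.6 → 352°

352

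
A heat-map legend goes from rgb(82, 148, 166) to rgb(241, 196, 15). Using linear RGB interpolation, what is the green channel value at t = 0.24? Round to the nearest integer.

160

G = 148 + 0.24 × (196 − 148) = 159.52 → 160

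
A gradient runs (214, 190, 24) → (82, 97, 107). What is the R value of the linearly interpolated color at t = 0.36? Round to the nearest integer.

166

R = 214 + 0.36 × (82 − 214) = 166.48 → 166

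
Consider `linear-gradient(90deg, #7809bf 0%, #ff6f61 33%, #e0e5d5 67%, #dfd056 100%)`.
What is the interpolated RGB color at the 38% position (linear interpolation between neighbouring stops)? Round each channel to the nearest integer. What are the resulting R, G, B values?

38% lies between the 33% and 67% stops, so the local fraction is t = (38 − 33)/(67 − 33) = 5/34 ≈ 0.1471.
#ff6f61 → (255, 111, 97); #e0e5d5 → (224, 229, 213).
R = 255 + 0.1471 × (224 − 255) = 250.44 → 250
G = 111 + 0.1471 × (229 − 111) = 128.358 → 128
B = 97 + 0.1471 × (213 − 97) = 114.064 → 114

(250, 128, 114)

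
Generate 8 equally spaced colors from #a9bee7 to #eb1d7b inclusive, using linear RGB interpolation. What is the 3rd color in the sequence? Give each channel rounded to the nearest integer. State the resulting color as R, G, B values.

(188, 144, 200)

With 8 swatches and endpoints inclusive, swatch 3 sits at t = (3 − 1)/(8 − 1) = 2/7 ≈ 0.2857.
#a9bee7 → (169, 190, 231); #eb1d7b → (235, 29, 123).
R = 169 + 0.2857 × (235 − 169) = 187.856 → 188
G = 190 + 0.2857 × (29 − 190) = 144.002 → 144
B = 231 + 0.2857 × (123 − 231) = 200.144 → 200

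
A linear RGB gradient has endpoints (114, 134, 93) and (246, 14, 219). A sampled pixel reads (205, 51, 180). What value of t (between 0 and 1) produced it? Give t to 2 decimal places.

Invert the lerp on the R channel (largest span, 132): t = (205 − 114) / (246 − 114) = 91/132 = 0.68939.
Check on G: (51 − 134)/(14 − 134) = 0.6917 ✓

0.69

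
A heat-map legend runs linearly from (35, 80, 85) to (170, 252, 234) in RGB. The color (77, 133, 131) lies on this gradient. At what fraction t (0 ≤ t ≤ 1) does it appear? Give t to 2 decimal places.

0.31

Invert the lerp on the G channel (largest span, 172): t = (133 − 80) / (252 − 80) = 53/172 = 0.30814.
Check on R: (77 − 35)/(170 − 35) = 0.3111 ✓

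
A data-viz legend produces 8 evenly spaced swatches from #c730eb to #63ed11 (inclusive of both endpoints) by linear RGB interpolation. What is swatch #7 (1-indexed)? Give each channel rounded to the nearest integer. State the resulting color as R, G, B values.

With 8 swatches and endpoints inclusive, swatch 7 sits at t = (7 − 1)/(8 − 1) = 6/7 ≈ 0.8571.
#c730eb → (199, 48, 235); #63ed11 → (99, 237, 17).
R = 199 + 0.8571 × (99 − 199) = 113.29 → 113
G = 48 + 0.8571 × (237 − 48) = 209.992 → 210
B = 235 + 0.8571 × (17 − 235) = 48.152 → 48

(113, 210, 48)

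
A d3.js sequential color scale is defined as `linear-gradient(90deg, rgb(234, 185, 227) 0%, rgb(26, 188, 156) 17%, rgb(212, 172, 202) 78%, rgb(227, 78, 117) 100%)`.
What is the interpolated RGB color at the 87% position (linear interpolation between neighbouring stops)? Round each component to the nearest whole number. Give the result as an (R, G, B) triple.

(218, 134, 167)

87% lies between the 78% and 100% stops, so the local fraction is t = (87 − 78)/(100 − 78) = 9/22 ≈ 0.4091.
R = 212 + 0.4091 × (227 − 212) = 218.137 → 218
G = 172 + 0.4091 × (78 − 172) = 133.545 → 134
B = 202 + 0.4091 × (117 − 202) = 167.226 → 167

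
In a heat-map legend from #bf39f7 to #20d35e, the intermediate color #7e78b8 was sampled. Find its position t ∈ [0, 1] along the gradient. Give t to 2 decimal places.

Invert the lerp on the R channel (largest span, 159): t = (126 − 191) / (32 − 191) = -65/-159 = 0.40881.
Check on G: (120 − 57)/(211 − 57) = 0.4091 ✓

0.41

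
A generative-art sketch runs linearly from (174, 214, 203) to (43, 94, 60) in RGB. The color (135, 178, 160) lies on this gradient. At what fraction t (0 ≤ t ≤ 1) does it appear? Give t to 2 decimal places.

Invert the lerp on the B channel (largest span, 143): t = (160 − 203) / (60 − 203) = -43/-143 = 0.3007.
Check on R: (135 − 174)/(43 − 174) = 0.2977 ✓

0.30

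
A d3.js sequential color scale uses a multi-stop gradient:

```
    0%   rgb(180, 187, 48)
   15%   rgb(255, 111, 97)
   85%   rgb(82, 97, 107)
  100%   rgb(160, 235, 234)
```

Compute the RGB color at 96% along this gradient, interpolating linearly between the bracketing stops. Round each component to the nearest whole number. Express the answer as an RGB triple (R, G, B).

96% lies between the 85% and 100% stops, so the local fraction is t = (96 − 85)/(100 − 85) = 11/15 ≈ 0.7333.
R = 82 + 0.7333 × (160 − 82) = 139.197 → 139
G = 97 + 0.7333 × (235 − 97) = 198.195 → 198
B = 107 + 0.7333 × (234 − 107) = 200.129 → 200

(139, 198, 200)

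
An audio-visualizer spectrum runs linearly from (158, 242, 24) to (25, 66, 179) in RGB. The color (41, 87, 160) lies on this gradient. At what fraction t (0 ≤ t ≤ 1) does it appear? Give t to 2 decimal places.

0.88

Invert the lerp on the G channel (largest span, 176): t = (87 − 242) / (66 − 242) = -155/-176 = 0.88068.
Check on R: (41 − 158)/(25 − 158) = 0.8797 ✓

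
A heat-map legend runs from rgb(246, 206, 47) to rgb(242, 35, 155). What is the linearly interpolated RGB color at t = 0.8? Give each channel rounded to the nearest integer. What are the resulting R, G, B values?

R = 246 + 0.8 × (242 − 246) = 246 + 0.8 × -4 = 242.8 → 243
G = 206 + 0.8 × (35 − 206) = 206 + 0.8 × -171 = 69.2 → 69
B = 47 + 0.8 × (155 − 47) = 47 + 0.8 × 108 = 133.4 → 133
So the blended color is (243, 69, 133), about #f34585.

(243, 69, 133)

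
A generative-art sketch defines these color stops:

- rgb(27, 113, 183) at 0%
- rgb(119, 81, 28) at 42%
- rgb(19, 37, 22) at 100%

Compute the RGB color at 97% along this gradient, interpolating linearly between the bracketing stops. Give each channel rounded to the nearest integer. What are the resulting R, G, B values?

(24, 39, 22)

97% lies between the 42% and 100% stops, so the local fraction is t = (97 − 42)/(100 − 42) = 55/58 ≈ 0.9483.
R = 119 + 0.9483 × (19 − 119) = 24.17 → 24
G = 81 + 0.9483 × (37 − 81) = 39.275 → 39
B = 28 + 0.9483 × (22 − 28) = 22.31 → 22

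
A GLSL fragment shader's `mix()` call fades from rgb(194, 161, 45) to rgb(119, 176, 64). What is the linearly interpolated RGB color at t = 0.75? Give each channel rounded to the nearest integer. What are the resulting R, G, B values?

(138, 172, 59)

R = 194 + 0.75 × (119 − 194) = 194 + 0.75 × -75 = 137.75 → 138
G = 161 + 0.75 × (176 − 161) = 161 + 0.75 × 15 = 172.25 → 172
B = 45 + 0.75 × (64 − 45) = 45 + 0.75 × 19 = 59.25 → 59
So the blended color is (138, 172, 59), about #8aac3b.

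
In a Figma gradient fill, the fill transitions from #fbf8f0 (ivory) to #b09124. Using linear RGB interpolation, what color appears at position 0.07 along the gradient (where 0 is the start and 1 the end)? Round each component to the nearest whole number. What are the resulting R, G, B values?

(246, 241, 226)

#fbf8f0 → (251, 248, 240); #b09124 → (176, 145, 36).
R = 251 + 0.07 × (176 − 251) = 251 + 0.07 × -75 = 245.75 → 246
G = 248 + 0.07 × (145 − 248) = 248 + 0.07 × -103 = 240.79 → 241
B = 240 + 0.07 × (36 − 240) = 240 + 0.07 × -204 = 225.72 → 226
So the blended color is (246, 241, 226), about #f6f1e2.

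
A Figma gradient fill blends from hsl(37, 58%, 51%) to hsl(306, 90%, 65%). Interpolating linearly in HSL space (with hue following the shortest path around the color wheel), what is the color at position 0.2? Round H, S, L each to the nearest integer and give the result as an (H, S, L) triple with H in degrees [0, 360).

(19, 64, 54)

Hue: 306 − 37 = 269°, but |269| > 180 so the shorter arc goes the other way: Δh = 269 − 360 = -91°.
H = 37 + 0.2 × (-91) = 18.8 → 19°
S = 58 + 0.2 × (90 − 58) = 64.4 → 64%
L = 51 + 0.2 × (65 − 51) = 53.8 → 54%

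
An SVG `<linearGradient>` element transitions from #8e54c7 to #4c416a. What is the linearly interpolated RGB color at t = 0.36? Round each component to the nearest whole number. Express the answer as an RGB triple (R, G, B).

#8e54c7 → (142, 84, 199); #4c416a → (76, 65, 106).
R = 142 + 0.36 × (76 − 142) = 142 + 0.36 × -66 = 118.24 → 118
G = 84 + 0.36 × (65 − 84) = 84 + 0.36 × -19 = 77.16 → 77
B = 199 + 0.36 × (106 − 199) = 199 + 0.36 × -93 = 165.52 → 166

(118, 77, 166)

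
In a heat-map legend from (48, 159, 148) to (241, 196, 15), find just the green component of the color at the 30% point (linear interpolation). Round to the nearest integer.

G = 159 + 0.3 × (196 − 159) = 170.1 → 170

170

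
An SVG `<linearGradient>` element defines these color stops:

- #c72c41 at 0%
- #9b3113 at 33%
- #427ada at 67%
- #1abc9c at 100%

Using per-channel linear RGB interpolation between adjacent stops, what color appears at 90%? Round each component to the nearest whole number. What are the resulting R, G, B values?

(38, 168, 175)

90% lies between the 67% and 100% stops, so the local fraction is t = (90 − 67)/(100 − 67) = 23/33 ≈ 0.697.
#427ada → (66, 122, 218); #1abc9c → (26, 188, 156).
R = 66 + 0.697 × (26 − 66) = 38.12 → 38
G = 122 + 0.697 × (188 − 122) = 168.002 → 168
B = 218 + 0.697 × (156 − 218) = 174.786 → 175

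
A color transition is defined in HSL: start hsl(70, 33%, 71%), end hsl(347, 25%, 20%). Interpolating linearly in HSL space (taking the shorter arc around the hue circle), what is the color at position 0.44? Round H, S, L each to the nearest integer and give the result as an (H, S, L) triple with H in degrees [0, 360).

Hue: 347 − 70 = 277°, but |277| > 180 so the shorter arc goes the other way: Δh = 277 − 360 = -83°.
H = 70 + 0.44 × (-83) = 33.48 → 33°
S = 33 + 0.44 × (25 − 33) = 29.48 → 29%
L = 71 + 0.44 × (20 − 71) = 48.56 → 49%

(33, 29, 49)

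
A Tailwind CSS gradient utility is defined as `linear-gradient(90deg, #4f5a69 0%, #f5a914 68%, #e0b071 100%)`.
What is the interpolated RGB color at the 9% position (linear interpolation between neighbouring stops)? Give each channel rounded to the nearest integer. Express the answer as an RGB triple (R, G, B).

(101, 100, 94)

9% lies between the 0% and 68% stops, so the local fraction is t = (9 − 0)/(68 − 0) = 9/68 ≈ 0.1324.
#4f5a69 → (79, 90, 105); #f5a914 → (245, 169, 20).
R = 79 + 0.1324 × (245 − 79) = 100.978 → 101
G = 90 + 0.1324 × (169 − 90) = 100.46 → 100
B = 105 + 0.1324 × (20 − 105) = 93.746 → 94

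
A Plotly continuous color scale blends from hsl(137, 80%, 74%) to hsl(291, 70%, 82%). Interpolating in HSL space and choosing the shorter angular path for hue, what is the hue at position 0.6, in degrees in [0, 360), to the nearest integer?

229

Hue arc: Δh = 291 − 137 = 154° (|Δh| ≤ 180, already the shorter path).
H = 137 + 0.6 × (154) = 229.4 → 229°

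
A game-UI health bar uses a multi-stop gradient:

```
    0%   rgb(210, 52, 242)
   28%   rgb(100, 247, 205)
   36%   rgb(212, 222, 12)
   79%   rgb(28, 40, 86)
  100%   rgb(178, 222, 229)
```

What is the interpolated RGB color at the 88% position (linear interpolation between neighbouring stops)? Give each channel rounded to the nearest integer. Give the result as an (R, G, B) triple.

88% lies between the 79% and 100% stops, so the local fraction is t = (88 − 79)/(100 − 79) = 9/21 ≈ 0.4286.
R = 28 + 0.4286 × (178 − 28) = 92.29 → 92
G = 40 + 0.4286 × (222 − 40) = 118.005 → 118
B = 86 + 0.4286 × (229 − 86) = 147.29 → 147

(92, 118, 147)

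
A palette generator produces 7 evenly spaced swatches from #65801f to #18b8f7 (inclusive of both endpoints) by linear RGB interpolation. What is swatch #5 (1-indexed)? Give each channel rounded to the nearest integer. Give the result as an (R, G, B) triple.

With 7 swatches and endpoints inclusive, swatch 5 sits at t = (5 − 1)/(7 − 1) = 4/6 ≈ 0.6667.
#65801f → (101, 128, 31); #18b8f7 → (24, 184, 247).
R = 101 + 0.6667 × (24 − 101) = 49.664 → 50
G = 128 + 0.6667 × (184 − 128) = 165.335 → 165
B = 31 + 0.6667 × (247 − 31) = 175.007 → 175

(50, 165, 175)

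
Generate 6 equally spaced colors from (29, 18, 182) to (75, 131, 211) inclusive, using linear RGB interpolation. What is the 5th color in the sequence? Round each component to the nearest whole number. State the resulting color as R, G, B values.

With 6 swatches and endpoints inclusive, swatch 5 sits at t = (5 − 1)/(6 − 1) = 4/5 ≈ 0.8.
R = 29 + 0.8 × (75 − 29) = 65.8 → 66
G = 18 + 0.8 × (131 − 18) = 108.4 → 108
B = 182 + 0.8 × (211 − 182) = 205.2 → 205

(66, 108, 205)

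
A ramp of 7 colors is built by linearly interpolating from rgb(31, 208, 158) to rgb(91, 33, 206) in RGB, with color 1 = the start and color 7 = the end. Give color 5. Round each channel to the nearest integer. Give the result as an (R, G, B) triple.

With 7 swatches and endpoints inclusive, swatch 5 sits at t = (5 − 1)/(7 − 1) = 4/6 ≈ 0.6667.
R = 31 + 0.6667 × (91 − 31) = 71.002 → 71
G = 208 + 0.6667 × (33 − 208) = 91.328 → 91
B = 158 + 0.6667 × (206 − 158) = 190.002 → 190

(71, 91, 190)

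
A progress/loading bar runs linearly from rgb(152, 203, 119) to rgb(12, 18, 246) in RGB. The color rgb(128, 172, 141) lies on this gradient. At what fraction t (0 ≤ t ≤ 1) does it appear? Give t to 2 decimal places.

0.17

Invert the lerp on the G channel (largest span, 185): t = (172 − 203) / (18 − 203) = -31/-185 = 0.16757.
Check on R: (128 − 152)/(12 − 152) = 0.1714 ✓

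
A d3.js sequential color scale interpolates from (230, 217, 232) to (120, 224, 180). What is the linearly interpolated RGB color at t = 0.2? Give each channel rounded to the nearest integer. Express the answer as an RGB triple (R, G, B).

R = 230 + 0.2 × (120 − 230) = 230 + 0.2 × -110 = 208 → 208
G = 217 + 0.2 × (224 − 217) = 217 + 0.2 × 7 = 218.4 → 218
B = 232 + 0.2 × (180 − 232) = 232 + 0.2 × -52 = 221.6 → 222

(208, 218, 222)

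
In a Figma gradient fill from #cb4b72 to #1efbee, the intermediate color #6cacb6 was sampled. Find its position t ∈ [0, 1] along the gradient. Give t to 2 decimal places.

0.55

Invert the lerp on the G channel (largest span, 176): t = (172 − 75) / (251 − 75) = 97/176 = 0.55114.
Check on R: (108 − 203)/(30 − 203) = 0.5491 ✓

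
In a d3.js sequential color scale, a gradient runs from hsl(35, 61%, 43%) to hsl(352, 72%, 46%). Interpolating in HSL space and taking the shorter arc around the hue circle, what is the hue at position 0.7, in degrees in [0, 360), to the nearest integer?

5

Hue: 352 − 35 = 317°, but |317| > 180 so the shorter arc goes the other way: Δh = 317 − 360 = -43°.
H = 35 + 0.7 × (-43) = 4.9 → 5°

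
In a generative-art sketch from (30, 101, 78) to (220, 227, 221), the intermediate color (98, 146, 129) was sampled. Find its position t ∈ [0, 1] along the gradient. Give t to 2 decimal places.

0.36

Invert the lerp on the R channel (largest span, 190): t = (98 − 30) / (220 − 30) = 68/190 = 0.35789.
Check on G: (146 − 101)/(227 − 101) = 0.3571 ✓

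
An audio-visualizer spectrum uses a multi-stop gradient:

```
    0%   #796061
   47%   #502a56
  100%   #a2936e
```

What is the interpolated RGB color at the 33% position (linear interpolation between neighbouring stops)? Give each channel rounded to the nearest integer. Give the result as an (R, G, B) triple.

33% lies between the 0% and 47% stops, so the local fraction is t = (33 − 0)/(47 − 0) = 33/47 ≈ 0.7021.
#796061 → (121, 96, 97); #502a56 → (80, 42, 86).
R = 121 + 0.7021 × (80 − 121) = 92.214 → 92
G = 96 + 0.7021 × (42 − 96) = 58.087 → 58
B = 97 + 0.7021 × (86 − 97) = 89.277 → 89

(92, 58, 89)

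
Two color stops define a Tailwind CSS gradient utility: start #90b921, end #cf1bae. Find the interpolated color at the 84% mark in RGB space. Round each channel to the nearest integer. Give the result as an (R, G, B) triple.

(197, 52, 151)

#90b921 → (144, 185, 33); #cf1bae → (207, 27, 174).
84% corresponds to t = 0.84.
R = 144 + 0.84 × (207 − 144) = 144 + 0.84 × 63 = 196.92 → 197
G = 185 + 0.84 × (27 − 185) = 185 + 0.84 × -158 = 52.28 → 52
B = 33 + 0.84 × (174 − 33) = 33 + 0.84 × 141 = 151.44 → 151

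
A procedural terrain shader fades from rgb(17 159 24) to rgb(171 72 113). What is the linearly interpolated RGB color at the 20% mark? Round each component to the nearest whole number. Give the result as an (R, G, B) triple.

(48, 142, 42)

20% corresponds to t = 0.2.
R = 17 + 0.2 × (171 − 17) = 17 + 0.2 × 154 = 47.8 → 48
G = 159 + 0.2 × (72 − 159) = 159 + 0.2 × -87 = 141.6 → 142
B = 24 + 0.2 × (113 − 24) = 24 + 0.2 × 89 = 41.8 → 42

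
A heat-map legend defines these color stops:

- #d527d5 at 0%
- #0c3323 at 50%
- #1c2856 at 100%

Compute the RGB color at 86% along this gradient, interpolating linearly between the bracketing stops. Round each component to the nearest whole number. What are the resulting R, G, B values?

86% lies between the 50% and 100% stops, so the local fraction is t = (86 − 50)/(100 − 50) = 36/50 ≈ 0.72.
#0c3323 → (12, 51, 35); #1c2856 → (28, 40, 86).
R = 12 + 0.72 × (28 − 12) = 23.52 → 24
G = 51 + 0.72 × (40 − 51) = 43.08 → 43
B = 35 + 0.72 × (86 − 35) = 71.72 → 72

(24, 43, 72)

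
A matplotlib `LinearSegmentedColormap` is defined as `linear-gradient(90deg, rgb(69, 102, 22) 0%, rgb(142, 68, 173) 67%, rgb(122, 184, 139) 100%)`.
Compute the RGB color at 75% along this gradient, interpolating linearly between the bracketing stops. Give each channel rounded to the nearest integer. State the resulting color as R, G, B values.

75% lies between the 67% and 100% stops, so the local fraction is t = (75 − 67)/(100 − 67) = 8/33 ≈ 0.2424.
R = 142 + 0.2424 × (122 − 142) = 137.152 → 137
G = 68 + 0.2424 × (184 − 68) = 96.118 → 96
B = 173 + 0.2424 × (139 − 173) = 164.758 → 165

(137, 96, 165)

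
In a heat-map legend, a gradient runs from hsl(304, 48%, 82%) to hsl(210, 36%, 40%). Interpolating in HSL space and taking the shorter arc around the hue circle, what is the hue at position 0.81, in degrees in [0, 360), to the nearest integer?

Hue arc: Δh = 210 − 304 = -94° (|Δh| ≤ 180, already the shorter path).
H = 304 + 0.81 × (-94) = 227.86 → 228°

228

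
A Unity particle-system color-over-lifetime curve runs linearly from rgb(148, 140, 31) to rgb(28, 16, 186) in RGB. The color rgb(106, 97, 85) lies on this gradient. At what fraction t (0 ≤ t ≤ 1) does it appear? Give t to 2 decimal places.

Invert the lerp on the B channel (largest span, 155): t = (85 − 31) / (186 − 31) = 54/155 = 0.34839.
Check on R: (106 − 148)/(28 − 148) = 0.35 ✓

0.35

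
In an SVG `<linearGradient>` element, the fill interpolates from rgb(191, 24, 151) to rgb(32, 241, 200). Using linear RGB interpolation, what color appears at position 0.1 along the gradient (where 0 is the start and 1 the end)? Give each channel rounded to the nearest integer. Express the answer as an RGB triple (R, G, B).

(175, 46, 156)

R = 191 + 0.1 × (32 − 191) = 191 + 0.1 × -159 = 175.1 → 175
G = 24 + 0.1 × (241 − 24) = 24 + 0.1 × 217 = 45.7 → 46
B = 151 + 0.1 × (200 − 151) = 151 + 0.1 × 49 = 155.9 → 156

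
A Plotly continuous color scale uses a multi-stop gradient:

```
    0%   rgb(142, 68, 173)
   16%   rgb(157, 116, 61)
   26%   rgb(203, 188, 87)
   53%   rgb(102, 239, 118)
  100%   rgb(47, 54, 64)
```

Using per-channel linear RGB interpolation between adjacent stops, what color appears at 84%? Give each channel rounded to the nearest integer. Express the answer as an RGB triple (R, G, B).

(66, 117, 82)

84% lies between the 53% and 100% stops, so the local fraction is t = (84 − 53)/(100 − 53) = 31/47 ≈ 0.6596.
R = 102 + 0.6596 × (47 − 102) = 65.722 → 66
G = 239 + 0.6596 × (54 − 239) = 116.974 → 117
B = 118 + 0.6596 × (64 − 118) = 82.382 → 82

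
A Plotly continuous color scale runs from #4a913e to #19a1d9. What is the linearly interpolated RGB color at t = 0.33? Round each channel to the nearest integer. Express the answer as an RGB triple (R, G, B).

(58, 150, 113)

#4a913e → (74, 145, 62); #19a1d9 → (25, 161, 217).
R = 74 + 0.33 × (25 − 74) = 74 + 0.33 × -49 = 57.83 → 58
G = 145 + 0.33 × (161 − 145) = 145 + 0.33 × 16 = 150.28 → 150
B = 62 + 0.33 × (217 − 62) = 62 + 0.33 × 155 = 113.15 → 113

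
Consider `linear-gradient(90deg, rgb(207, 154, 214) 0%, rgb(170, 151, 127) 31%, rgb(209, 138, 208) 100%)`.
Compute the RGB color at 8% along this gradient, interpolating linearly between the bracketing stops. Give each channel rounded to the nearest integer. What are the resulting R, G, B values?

(197, 153, 192)

8% lies between the 0% and 31% stops, so the local fraction is t = (8 − 0)/(31 − 0) = 8/31 ≈ 0.2581.
R = 207 + 0.2581 × (170 − 207) = 197.45 → 197
G = 154 + 0.2581 × (151 − 154) = 153.226 → 153
B = 214 + 0.2581 × (127 − 214) = 191.545 → 192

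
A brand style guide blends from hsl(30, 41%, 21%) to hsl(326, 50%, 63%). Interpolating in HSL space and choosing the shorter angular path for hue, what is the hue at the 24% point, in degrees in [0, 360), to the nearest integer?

15

Hue: 326 − 30 = 296°, but |296| > 180 so the shorter arc goes the other way: Δh = 296 − 360 = -64°.
H = 30 + 0.24 × (-64) = 14.64 → 15°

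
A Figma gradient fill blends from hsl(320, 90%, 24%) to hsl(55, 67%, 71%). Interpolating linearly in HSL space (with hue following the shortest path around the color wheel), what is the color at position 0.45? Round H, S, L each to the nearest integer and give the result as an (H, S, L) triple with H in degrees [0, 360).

(3, 80, 45)

Hue: 55 − 320 = -265°, but |-265| > 180 so the shorter arc goes the other way: Δh = -265 + 360 = 95°.
H = 320 + 0.45 × (95) = 362.75 → 363 → 363 mod 360 = 3°
S = 90 + 0.45 × (67 − 90) = 79.65 → 80%
L = 24 + 0.45 × (71 − 24) = 45.15 → 45%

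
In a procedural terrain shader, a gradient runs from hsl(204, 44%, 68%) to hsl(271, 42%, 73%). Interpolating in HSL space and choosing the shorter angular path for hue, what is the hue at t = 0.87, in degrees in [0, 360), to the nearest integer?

262

Hue arc: Δh = 271 − 204 = 67° (|Δh| ≤ 180, already the shorter path).
H = 204 + 0.87 × (67) = 262.29 → 262°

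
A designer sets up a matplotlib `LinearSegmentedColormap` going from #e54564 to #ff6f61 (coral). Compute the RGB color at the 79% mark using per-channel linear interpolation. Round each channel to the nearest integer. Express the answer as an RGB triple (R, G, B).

#e54564 → (229, 69, 100); #ff6f61 → (255, 111, 97).
79% corresponds to t = 0.79.
R = 229 + 0.79 × (255 − 229) = 229 + 0.79 × 26 = 249.54 → 250
G = 69 + 0.79 × (111 − 69) = 69 + 0.79 × 42 = 102.18 → 102
B = 100 + 0.79 × (97 − 100) = 100 + 0.79 × -3 = 97.63 → 98
So the blended color is (250, 102, 98), about #fa6662.

(250, 102, 98)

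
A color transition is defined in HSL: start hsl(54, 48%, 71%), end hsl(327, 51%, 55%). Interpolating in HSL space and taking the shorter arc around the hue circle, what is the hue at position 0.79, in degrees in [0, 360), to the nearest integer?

345

Hue: 327 − 54 = 273°, but |273| > 180 so the shorter arc goes the other way: Δh = 273 − 360 = -87°.
H = 54 + 0.79 × (-87) = -14.73 → -15 → -15 mod 360 = 345°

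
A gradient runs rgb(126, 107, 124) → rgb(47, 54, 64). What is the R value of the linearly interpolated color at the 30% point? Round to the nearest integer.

102

R = 126 + 0.3 × (47 − 126) = 102.3 → 102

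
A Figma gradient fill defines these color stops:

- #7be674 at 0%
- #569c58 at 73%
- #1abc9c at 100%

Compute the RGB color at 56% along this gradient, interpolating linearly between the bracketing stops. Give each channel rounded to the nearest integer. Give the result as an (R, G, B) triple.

56% lies between the 0% and 73% stops, so the local fraction is t = (56 − 0)/(73 − 0) = 56/73 ≈ 0.7671.
#7be674 → (123, 230, 116); #569c58 → (86, 156, 88).
R = 123 + 0.7671 × (86 − 123) = 94.617 → 95
G = 230 + 0.7671 × (156 − 230) = 173.235 → 173
B = 116 + 0.7671 × (88 − 116) = 94.521 → 95

(95, 173, 95)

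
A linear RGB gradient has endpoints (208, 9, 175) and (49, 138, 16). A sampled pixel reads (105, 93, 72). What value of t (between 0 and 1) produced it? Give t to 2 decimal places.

0.65

Invert the lerp on the R channel (largest span, 159): t = (105 − 208) / (49 − 208) = -103/-159 = 0.6478.
Check on G: (93 − 9)/(138 − 9) = 0.6512 ✓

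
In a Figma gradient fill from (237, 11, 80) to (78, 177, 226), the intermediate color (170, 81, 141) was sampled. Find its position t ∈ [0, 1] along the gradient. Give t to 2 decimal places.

Invert the lerp on the G channel (largest span, 166): t = (81 − 11) / (177 − 11) = 70/166 = 0.42169.
Check on R: (170 − 237)/(78 − 237) = 0.4214 ✓

0.42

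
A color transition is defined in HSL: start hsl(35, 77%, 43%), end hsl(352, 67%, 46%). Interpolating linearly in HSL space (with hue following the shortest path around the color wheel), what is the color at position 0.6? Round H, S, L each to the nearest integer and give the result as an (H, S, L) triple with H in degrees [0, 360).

(9, 71, 45)

Hue: 352 − 35 = 317°, but |317| > 180 so the shorter arc goes the other way: Δh = 317 − 360 = -43°.
H = 35 + 0.6 × (-43) = 9.2 → 9°
S = 77 + 0.6 × (67 − 77) = 71 → 71%
L = 43 + 0.6 × (46 − 43) = 44.8 → 45%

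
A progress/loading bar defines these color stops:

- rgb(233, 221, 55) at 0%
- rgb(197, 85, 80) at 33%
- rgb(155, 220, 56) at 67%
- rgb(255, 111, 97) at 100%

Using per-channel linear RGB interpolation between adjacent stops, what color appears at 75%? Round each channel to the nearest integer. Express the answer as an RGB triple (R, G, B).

75% lies between the 67% and 100% stops, so the local fraction is t = (75 − 67)/(100 − 67) = 8/33 ≈ 0.2424.
R = 155 + 0.2424 × (255 − 155) = 179.24 → 179
G = 220 + 0.2424 × (111 − 220) = 193.578 → 194
B = 56 + 0.2424 × (97 − 56) = 65.938 → 66

(179, 194, 66)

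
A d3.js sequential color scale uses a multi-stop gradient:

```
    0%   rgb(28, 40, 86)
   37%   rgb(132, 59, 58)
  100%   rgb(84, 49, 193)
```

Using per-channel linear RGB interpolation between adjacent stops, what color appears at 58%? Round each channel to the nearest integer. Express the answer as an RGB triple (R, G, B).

58% lies between the 37% and 100% stops, so the local fraction is t = (58 − 37)/(100 − 37) = 21/63 ≈ 0.3333.
R = 132 + 0.3333 × (84 − 132) = 116.002 → 116
G = 59 + 0.3333 × (49 − 59) = 55.667 → 56
B = 58 + 0.3333 × (193 − 58) = 102.995 → 103

(116, 56, 103)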